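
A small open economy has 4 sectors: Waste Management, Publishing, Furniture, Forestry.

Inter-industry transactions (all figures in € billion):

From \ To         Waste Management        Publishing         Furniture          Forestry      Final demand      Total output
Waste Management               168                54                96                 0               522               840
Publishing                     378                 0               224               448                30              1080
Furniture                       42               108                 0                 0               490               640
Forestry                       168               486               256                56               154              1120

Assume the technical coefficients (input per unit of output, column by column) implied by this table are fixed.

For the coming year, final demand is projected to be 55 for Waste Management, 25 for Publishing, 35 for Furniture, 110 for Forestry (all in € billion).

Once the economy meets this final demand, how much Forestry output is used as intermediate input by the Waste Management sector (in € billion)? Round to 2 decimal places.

Technical coefficients a_ij = z_ij / X_j:
  a_11 = 168/840 = 0.20, a_21 = 378/840 = 0.45, a_31 = 42/840 = 0.05, a_41 = 168/840 = 0.20
  a_12 = 54/1080 = 0.05, a_22 = 0/1080 = 0.00, a_32 = 108/1080 = 0.10, a_42 = 486/1080 = 0.45
  a_13 = 96/640 = 0.15, a_23 = 224/640 = 0.35, a_33 = 0/640 = 0.00, a_43 = 256/640 = 0.40
  a_14 = 0/1120 = 0.00, a_24 = 448/1120 = 0.40, a_34 = 0/1120 = 0.00, a_44 = 56/1120 = 0.05
I − A =
  [   0.80    -0.05    -0.15     0.00]
  [  -0.45     1.00    -0.35    -0.40]
  [  -0.05    -0.10     1.00     0.00]
  [  -0.20    -0.45    -0.40     0.95]
Compute the cofactors C_ij = (−1)^(i+j)·(3×3 minor ij) of I−A; the adjugate is their transpose:
adj(I−A) = Cᵀ =
  [ 0.720750   0.061750   0.140125   0.026000]
  [ 0.532125   0.752875   0.470125   0.317000]
  [ 0.089250   0.078375   0.590625   0.033000]
  [ 0.441375   0.402625   0.500875   0.734375]
det(I−A) = Σ_j (I−A)_1j·C_1j = (0.80)(0.720750) + (-0.05)(0.532125) + (-0.15)(0.089250) + (0.00)(0.441375) = 0.53660625
(I − A)⁻¹ = adj(I−A) / det(I−A) ≈
  [   1.3432     0.1151     0.2611     0.0485]
  [   0.9916     1.4030     0.8761     0.5907]
  [   0.1663     0.1461     1.1007     0.0615]
  [   0.8225     0.7503     0.9334     1.3686]
First solve x = (I − A)⁻¹ d = adj(I−A)·d / det(I−A); in particular x_1 = (0.720750·55 + 0.061750·25 + 0.140125·35 + 0.026000·110) / 0.53660625 = 48.949375 / 0.53660625 ≈ 91.2203.
Intermediate flow from 4 to 1: z_41 = a_41 · x_1 = 0.20 × 48.949375 / 0.53660625 = 9.789875 / 0.53660625 ≈ 18.24.

z_41 = 18.24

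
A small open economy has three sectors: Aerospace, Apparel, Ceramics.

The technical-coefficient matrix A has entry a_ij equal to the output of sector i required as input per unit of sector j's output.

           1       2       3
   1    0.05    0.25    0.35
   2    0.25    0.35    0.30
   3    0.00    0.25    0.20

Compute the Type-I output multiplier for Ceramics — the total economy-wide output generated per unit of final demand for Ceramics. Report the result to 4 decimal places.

I − A =
  [   0.95    -0.25    -0.35]
  [  -0.25     0.65    -0.30]
  [   0.00    -0.25     0.80]
Cofactors of I−A, C_ij = (−1)^(i+j)·(minor ij) (rows/columns in the sector order above):
  C_11 = (0.65)(0.80) − (-0.30)(-0.25) = 0.4450
  C_12 = −[(-0.25)(0.80) − (-0.30)(0.00)] = 0.2000
  C_13 = (-0.25)(-0.25) − (0.65)(0.00) = 0.0625
  C_21 = −[(-0.25)(0.80) − (-0.35)(-0.25)] = 0.2875
  C_22 = (0.95)(0.80) − (-0.35)(0.00) = 0.7600
  C_23 = −[(0.95)(-0.25) − (-0.25)(0.00)] = 0.2375
  C_31 = (-0.25)(-0.30) − (-0.35)(0.65) = 0.3025
  C_32 = −[(0.95)(-0.30) − (-0.35)(-0.25)] = 0.3725
  C_33 = (0.95)(0.65) − (-0.25)(-0.25) = 0.5550
det(I−A) = Σ_j (I−A)_1j·C_1j = (0.95)(0.4450) + (-0.25)(0.2000) + (-0.35)(0.0625) = 0.350875
adj(I−A) = Cᵀ =
  [ 0.4450   0.2875   0.3025]
  [ 0.2000   0.7600   0.3725]
  [ 0.0625   0.2375   0.5550]
(I − A)⁻¹ = adj(I−A) / det(I−A) ≈
  [   1.26826     0.81938     0.86213]
  [   0.57000     2.16601     1.06163]
  [   0.17813     0.67688     1.58176]
The output multiplier for sector j is the column-j sum of the Leontief inverse (I − A)⁻¹ = adj(I−A) / det(I−A).
Column 3 of adj(I−A): (0.3025, 0.3725, 0.5550); det(I−A) = 0.350875.
m_3 = (0.3025 + 0.3725 + 0.5550) / 0.350875 = 1.23 / 0.350875 ≈ 3.5055.

m_3 = 3.5055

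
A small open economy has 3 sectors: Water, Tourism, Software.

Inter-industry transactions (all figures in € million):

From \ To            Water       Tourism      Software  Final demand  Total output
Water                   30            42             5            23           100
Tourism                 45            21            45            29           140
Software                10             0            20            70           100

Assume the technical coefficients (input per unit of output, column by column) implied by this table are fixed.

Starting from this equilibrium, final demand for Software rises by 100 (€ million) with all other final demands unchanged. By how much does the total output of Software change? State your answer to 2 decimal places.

Technical coefficients a_ij = z_ij / X_j:
  a_11 = 30/100 = 0.30, a_21 = 45/100 = 0.45, a_31 = 10/100 = 0.10
  a_12 = 42/140 = 0.30, a_22 = 21/140 = 0.15, a_32 = 0/140 = 0.00
  a_13 = 5/100 = 0.05, a_23 = 45/100 = 0.45, a_33 = 20/100 = 0.20
I − A =
  [   0.70    -0.30    -0.05]
  [  -0.45     0.85    -0.45]
  [  -0.10     0.00     0.80]
Cofactors of I−A, C_ij = (−1)^(i+j)·(minor ij) (rows/columns in the sector order above):
  C_11 = (0.85)(0.80) − (-0.45)(0.00) = 0.6800
  C_12 = −[(-0.45)(0.80) − (-0.45)(-0.10)] = 0.4050
  C_13 = (-0.45)(0.00) − (0.85)(-0.10) = 0.0850
  C_21 = −[(-0.30)(0.80) − (-0.05)(0.00)] = 0.2400
  C_22 = (0.70)(0.80) − (-0.05)(-0.10) = 0.5550
  C_23 = −[(0.70)(0.00) − (-0.30)(-0.10)] = 0.0300
  C_31 = (-0.30)(-0.45) − (-0.05)(0.85) = 0.1775
  C_32 = −[(0.70)(-0.45) − (-0.05)(-0.45)] = 0.3375
  C_33 = (0.70)(0.85) − (-0.30)(-0.45) = 0.4600
det(I−A) = Σ_j (I−A)_1j·C_1j = (0.70)(0.6800) + (-0.30)(0.4050) + (-0.05)(0.0850) = 0.35025
adj(I−A) = Cᵀ =
  [ 0.6800   0.2400   0.1775]
  [ 0.4050   0.5550   0.3375]
  [ 0.0850   0.0300   0.4600]
(I − A)⁻¹ = adj(I−A) / det(I−A) ≈
  [   1.9415     0.6852     0.5068]
  [   1.1563     1.5846     0.9636]
  [   0.2427     0.0857     1.3133]
Δx = (I − A)⁻¹ Δd with Δd having +100 in the Software component and 0 elsewhere.
So Δx_3 = L_33 · (+100), where L_33 = adj(I−A)_33 / det(I−A) = 0.4600 / 0.35025.
Δx_3 = 0.4600 × (+100) / 0.35025 = 46.00 / 0.35025 ≈ 131.33.

Δx_3 = 131.33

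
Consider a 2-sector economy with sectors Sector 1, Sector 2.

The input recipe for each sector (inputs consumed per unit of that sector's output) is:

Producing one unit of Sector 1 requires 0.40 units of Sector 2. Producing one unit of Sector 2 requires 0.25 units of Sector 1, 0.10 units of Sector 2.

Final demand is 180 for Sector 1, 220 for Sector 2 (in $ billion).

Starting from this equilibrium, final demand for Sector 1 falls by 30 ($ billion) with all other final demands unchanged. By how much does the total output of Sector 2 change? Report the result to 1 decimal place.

Δx_2 = -15.0

I − A =
  [   1.00    -0.25]
  [  -0.40     0.90]
det(I−A) = (1.00)(0.90) − (-0.25)(-0.40) = 0.8000
adj(I−A) = [[0.90, 0.25], [0.40, 1.00]]
(I − A)⁻¹ = adj(I−A) / det(I−A) ≈
  [   1.1250     0.3125]
  [   0.5000     1.2500]
Δx = (I − A)⁻¹ Δd with Δd having -30 in the Sector 1 component and 0 elsewhere.
So Δx_2 = L_21 · (-30), where L_21 = adj(I−A)_21 / det(I−A) = 0.40 / 0.8000.
Δx_2 = 0.40 × (-30) / 0.8000 = -12.00 / 0.8000 = -15.0.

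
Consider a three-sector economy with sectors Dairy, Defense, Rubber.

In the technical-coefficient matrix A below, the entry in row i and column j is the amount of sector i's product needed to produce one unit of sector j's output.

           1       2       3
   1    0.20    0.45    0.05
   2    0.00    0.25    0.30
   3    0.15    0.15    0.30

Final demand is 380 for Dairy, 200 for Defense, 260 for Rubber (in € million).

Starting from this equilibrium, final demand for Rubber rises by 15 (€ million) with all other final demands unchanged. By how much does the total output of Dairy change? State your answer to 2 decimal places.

Δx_1 = 7.23

I − A =
  [   0.80    -0.45    -0.05]
  [   0.00     0.75    -0.30]
  [  -0.15    -0.15     0.70]
Cofactors of I−A, C_ij = (−1)^(i+j)·(minor ij) (rows/columns in the sector order above):
  C_11 = (0.75)(0.70) − (-0.30)(-0.15) = 0.4800
  C_12 = −[(0.00)(0.70) − (-0.30)(-0.15)] = 0.0450
  C_13 = (0.00)(-0.15) − (0.75)(-0.15) = 0.1125
  C_21 = −[(-0.45)(0.70) − (-0.05)(-0.15)] = 0.3225
  C_22 = (0.80)(0.70) − (-0.05)(-0.15) = 0.5525
  C_23 = −[(0.80)(-0.15) − (-0.45)(-0.15)] = 0.1875
  C_31 = (-0.45)(-0.30) − (-0.05)(0.75) = 0.1725
  C_32 = −[(0.80)(-0.30) − (-0.05)(0.00)] = 0.2400
  C_33 = (0.80)(0.75) − (-0.45)(0.00) = 0.6000
det(I−A) = Σ_j (I−A)_1j·C_1j = (0.80)(0.4800) + (-0.45)(0.0450) + (-0.05)(0.1125) = 0.358125
adj(I−A) = Cᵀ =
  [ 0.4800   0.3225   0.1725]
  [ 0.0450   0.5525   0.2400]
  [ 0.1125   0.1875   0.6000]
(I − A)⁻¹ = adj(I−A) / det(I−A) ≈
  [   1.3403     0.9005     0.4817]
  [   0.1257     1.5428     0.6702]
  [   0.3141     0.5236     1.6754]
Δx = (I − A)⁻¹ Δd with Δd having +15 in the Rubber component and 0 elsewhere.
So Δx_1 = L_13 · (+15), where L_13 = adj(I−A)_13 / det(I−A) = 0.1725 / 0.358125.
Δx_1 = 0.1725 × (+15) / 0.358125 = 2.5875 / 0.358125 ≈ 7.23.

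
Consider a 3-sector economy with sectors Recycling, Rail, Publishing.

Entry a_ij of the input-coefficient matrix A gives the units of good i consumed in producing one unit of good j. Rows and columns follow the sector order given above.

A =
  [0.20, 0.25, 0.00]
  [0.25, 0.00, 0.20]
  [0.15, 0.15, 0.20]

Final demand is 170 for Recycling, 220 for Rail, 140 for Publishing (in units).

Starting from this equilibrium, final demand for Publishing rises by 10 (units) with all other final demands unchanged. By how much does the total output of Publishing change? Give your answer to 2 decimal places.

Δx_3 = 13.21

I − A =
  [   0.80    -0.25     0.00]
  [  -0.25     1.00    -0.20]
  [  -0.15    -0.15     0.80]
Cofactors of I−A, C_ij = (−1)^(i+j)·(minor ij) (rows/columns in the sector order above):
  C_11 = (1.00)(0.80) − (-0.20)(-0.15) = 0.7700
  C_12 = −[(-0.25)(0.80) − (-0.20)(-0.15)] = 0.2300
  C_13 = (-0.25)(-0.15) − (1.00)(-0.15) = 0.1875
  C_21 = −[(-0.25)(0.80) − (0.00)(-0.15)] = 0.2000
  C_22 = (0.80)(0.80) − (0.00)(-0.15) = 0.6400
  C_23 = −[(0.80)(-0.15) − (-0.25)(-0.15)] = 0.1575
  C_31 = (-0.25)(-0.20) − (0.00)(1.00) = 0.0500
  C_32 = −[(0.80)(-0.20) − (0.00)(-0.25)] = 0.1600
  C_33 = (0.80)(1.00) − (-0.25)(-0.25) = 0.7375
det(I−A) = Σ_j (I−A)_1j·C_1j = (0.80)(0.7700) + (-0.25)(0.2300) + (0.00)(0.1875) = 0.5585
adj(I−A) = Cᵀ =
  [ 0.7700   0.2000   0.0500]
  [ 0.2300   0.6400   0.1600]
  [ 0.1875   0.1575   0.7375]
(I − A)⁻¹ = adj(I−A) / det(I−A) ≈
  [   1.3787     0.3581     0.0895]
  [   0.4118     1.1459     0.2865]
  [   0.3357     0.2820     1.3205]
Δx = (I − A)⁻¹ Δd with Δd having +10 in the Publishing component and 0 elsewhere.
So Δx_3 = L_33 · (+10), where L_33 = adj(I−A)_33 / det(I−A) = 0.7375 / 0.5585.
Δx_3 = 0.7375 × (+10) / 0.5585 = 7.375 / 0.5585 ≈ 13.21.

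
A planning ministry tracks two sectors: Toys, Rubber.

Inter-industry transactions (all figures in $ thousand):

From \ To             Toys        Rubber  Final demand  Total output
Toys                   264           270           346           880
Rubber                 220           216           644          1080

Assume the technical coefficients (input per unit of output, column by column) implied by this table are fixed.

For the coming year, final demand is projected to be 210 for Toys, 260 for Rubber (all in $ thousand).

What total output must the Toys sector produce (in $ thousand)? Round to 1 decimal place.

x_1 = 468.3

Technical coefficients a_ij = z_ij / X_j:
  a_11 = 264/880 = 0.30, a_21 = 220/880 = 0.25
  a_12 = 270/1080 = 0.25, a_22 = 216/1080 = 0.20
I − A =
  [   0.70    -0.25]
  [  -0.25     0.80]
det(I−A) = (0.70)(0.80) − (-0.25)(-0.25) = 0.4975
adj(I−A) = [[0.80, 0.25], [0.25, 0.70]]
(I − A)⁻¹ = adj(I−A) / det(I−A) ≈
  [   1.6080     0.5025]
  [   0.5025     1.4070]
x = (I − A)⁻¹ d = adj(I−A)·d / det(I−A), with det(I−A) = 0.4975:
  x_1 = (0.80·210 + 0.25·260) / 0.4975 = 233.00 / 0.4975 ≈ 468.3
  x_2 = (0.25·210 + 0.70·260) / 0.4975 = 234.50 / 0.4975 ≈ 471.4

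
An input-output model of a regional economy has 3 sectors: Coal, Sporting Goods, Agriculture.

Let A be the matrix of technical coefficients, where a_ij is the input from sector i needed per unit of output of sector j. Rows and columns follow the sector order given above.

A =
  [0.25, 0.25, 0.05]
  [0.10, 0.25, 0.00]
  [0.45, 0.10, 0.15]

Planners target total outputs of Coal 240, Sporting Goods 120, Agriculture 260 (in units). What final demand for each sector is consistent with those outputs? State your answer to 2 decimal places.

d_C = 137.00, d_S = 66.00, d_A = 101.00

I − A =
  [   0.75    -0.25    -0.05]
  [  -0.10     0.75     0.00]
  [  -0.45    -0.10     0.85]
d = (I − A) x:
  d_C = (+0.75)·240 + (-0.25)·120 + (-0.05)·260 = 137.00
  d_S = (-0.10)·240 + (+0.75)·120 + (+0.00)·260 = 66.00
  d_A = (-0.45)·240 + (-0.10)·120 + (+0.85)·260 = 101.00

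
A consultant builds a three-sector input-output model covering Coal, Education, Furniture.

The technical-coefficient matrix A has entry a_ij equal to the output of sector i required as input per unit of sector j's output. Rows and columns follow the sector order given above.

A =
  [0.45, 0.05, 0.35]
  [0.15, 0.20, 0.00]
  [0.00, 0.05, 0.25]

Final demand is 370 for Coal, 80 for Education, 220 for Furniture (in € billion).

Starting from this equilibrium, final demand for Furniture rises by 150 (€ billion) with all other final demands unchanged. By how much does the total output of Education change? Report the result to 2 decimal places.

I − A =
  [   0.55    -0.05    -0.35]
  [  -0.15     0.80     0.00]
  [   0.00    -0.05     0.75]
Cofactors of I−A, C_ij = (−1)^(i+j)·(minor ij) (rows/columns in the sector order above):
  C_11 = (0.80)(0.75) − (0.00)(-0.05) = 0.6000
  C_12 = −[(-0.15)(0.75) − (0.00)(0.00)] = 0.1125
  C_13 = (-0.15)(-0.05) − (0.80)(0.00) = 0.0075
  C_21 = −[(-0.05)(0.75) − (-0.35)(-0.05)] = 0.0550
  C_22 = (0.55)(0.75) − (-0.35)(0.00) = 0.4125
  C_23 = −[(0.55)(-0.05) − (-0.05)(0.00)] = 0.0275
  C_31 = (-0.05)(0.00) − (-0.35)(0.80) = 0.2800
  C_32 = −[(0.55)(0.00) − (-0.35)(-0.15)] = 0.0525
  C_33 = (0.55)(0.80) − (-0.05)(-0.15) = 0.4325
det(I−A) = Σ_j (I−A)_1j·C_1j = (0.55)(0.6000) + (-0.05)(0.1125) + (-0.35)(0.0075) = 0.32175
adj(I−A) = Cᵀ =
  [ 0.6000   0.0550   0.2800]
  [ 0.1125   0.4125   0.0525]
  [ 0.0075   0.0275   0.4325]
(I − A)⁻¹ = adj(I−A) / det(I−A) ≈
  [   1.8648     0.1709     0.8702]
  [   0.3497     1.2821     0.1632]
  [   0.0233     0.0855     1.3442]
Δx = (I − A)⁻¹ Δd with Δd having +150 in the Furniture component and 0 elsewhere.
So Δx_E = L_EF · (+150), where L_EF = adj(I−A)_EF / det(I−A) = 0.0525 / 0.32175.
Δx_E = 0.0525 × (+150) / 0.32175 = 7.875 / 0.32175 ≈ 24.48.

Δx_E = 24.48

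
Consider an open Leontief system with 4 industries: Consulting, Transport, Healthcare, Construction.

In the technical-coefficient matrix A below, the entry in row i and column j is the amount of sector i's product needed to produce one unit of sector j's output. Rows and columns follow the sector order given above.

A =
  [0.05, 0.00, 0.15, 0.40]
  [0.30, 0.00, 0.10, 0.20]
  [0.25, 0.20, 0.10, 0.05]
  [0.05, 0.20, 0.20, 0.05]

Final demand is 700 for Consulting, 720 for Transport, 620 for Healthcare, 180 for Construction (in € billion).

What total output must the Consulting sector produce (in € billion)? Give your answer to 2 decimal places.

I − A =
  [   0.95     0.00    -0.15    -0.40]
  [  -0.30     1.00    -0.10    -0.20]
  [  -0.25    -0.20     0.90    -0.05]
  [  -0.05    -0.20    -0.20     0.95]
Compute the cofactors C_ij = (−1)^(i+j)·(3×3 minor ij) of I−A; the adjugate is their transpose:
adj(I−A) = Cᵀ =
  [ 0.78100   0.11800   0.22450   0.36550]
  [ 0.29650   0.72875   0.19450   0.28850]
  [ 0.29200   0.20600   0.82050   0.20950]
  [ 0.16500   0.20300   0.22550   0.78950]
det(I−A) = Σ_j (I−A)_1j·C_1j = (0.95)(0.78100) + (0.00)(0.29650) + (-0.15)(0.29200) + (-0.40)(0.16500) = 0.63215
(I − A)⁻¹ = adj(I−A) / det(I−A) ≈
  [   1.2355     0.1867     0.3551     0.5782]
  [   0.4690     1.1528     0.3077     0.4564]
  [   0.4619     0.3259     1.2980     0.3314]
  [   0.2610     0.3211     0.3567     1.2489]
x = (I − A)⁻¹ d = adj(I−A)·d / det(I−A), with det(I−A) = 0.63215:
  x_1 = (0.78100·700 + 0.11800·720 + 0.22450·620 + 0.36550·180) / 0.63215 = 836.64 / 0.63215 ≈ 1323.48
  x_2 = (0.29650·700 + 0.72875·720 + 0.19450·620 + 0.28850·180) / 0.63215 = 904.77 / 0.63215 ≈ 1431.26
  x_3 = (0.29200·700 + 0.20600·720 + 0.82050·620 + 0.20950·180) / 0.63215 = 899.14 / 0.63215 ≈ 1422.35
  x_4 = (0.16500·700 + 0.20300·720 + 0.22550·620 + 0.78950·180) / 0.63215 = 543.58 / 0.63215 ≈ 859.89

x_1 = 1323.48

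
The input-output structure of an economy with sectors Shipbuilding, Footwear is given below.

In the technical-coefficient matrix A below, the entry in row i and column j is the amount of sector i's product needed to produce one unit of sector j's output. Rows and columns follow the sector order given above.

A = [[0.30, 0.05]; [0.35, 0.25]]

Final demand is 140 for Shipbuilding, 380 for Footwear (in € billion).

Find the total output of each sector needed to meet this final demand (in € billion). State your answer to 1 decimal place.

x_S = 244.3, x_F = 620.7

I − A =
  [   0.70    -0.05]
  [  -0.35     0.75]
det(I−A) = (0.70)(0.75) − (-0.05)(-0.35) = 0.5075
adj(I−A) = [[0.75, 0.05], [0.35, 0.70]]
(I − A)⁻¹ = adj(I−A) / det(I−A) ≈
  [   1.4778     0.0985]
  [   0.6897     1.3793]
x = (I − A)⁻¹ d = adj(I−A)·d / det(I−A), with det(I−A) = 0.5075:
  x_S = (0.75·140 + 0.05·380) / 0.5075 = 124.00 / 0.5075 ≈ 244.3
  x_F = (0.35·140 + 0.70·380) / 0.5075 = 315.00 / 0.5075 ≈ 620.7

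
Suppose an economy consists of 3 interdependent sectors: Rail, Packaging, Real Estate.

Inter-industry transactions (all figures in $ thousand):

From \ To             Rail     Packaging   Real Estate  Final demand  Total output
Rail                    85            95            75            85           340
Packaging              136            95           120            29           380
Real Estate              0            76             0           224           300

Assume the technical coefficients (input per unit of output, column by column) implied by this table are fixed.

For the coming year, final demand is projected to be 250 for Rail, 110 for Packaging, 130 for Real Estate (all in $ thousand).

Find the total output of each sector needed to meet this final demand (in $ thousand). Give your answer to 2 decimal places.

x_1 = 621.90, x_2 = 613.07, x_3 = 252.61

Technical coefficients a_ij = z_ij / X_j:
  a_11 = 85/340 = 0.25, a_21 = 136/340 = 0.40, a_31 = 0/340 = 0.00
  a_12 = 95/380 = 0.25, a_22 = 95/380 = 0.25, a_32 = 76/380 = 0.20
  a_13 = 75/300 = 0.25, a_23 = 120/300 = 0.40, a_33 = 0/300 = 0.00
I − A =
  [   0.75    -0.25    -0.25]
  [  -0.40     0.75    -0.40]
  [   0.00    -0.20     1.00]
Cofactors of I−A, C_ij = (−1)^(i+j)·(minor ij) (rows/columns in the sector order above):
  C_11 = (0.75)(1.00) − (-0.40)(-0.20) = 0.6700
  C_12 = −[(-0.40)(1.00) − (-0.40)(0.00)] = 0.4000
  C_13 = (-0.40)(-0.20) − (0.75)(0.00) = 0.0800
  C_21 = −[(-0.25)(1.00) − (-0.25)(-0.20)] = 0.3000
  C_22 = (0.75)(1.00) − (-0.25)(0.00) = 0.7500
  C_23 = −[(0.75)(-0.20) − (-0.25)(0.00)] = 0.1500
  C_31 = (-0.25)(-0.40) − (-0.25)(0.75) = 0.2875
  C_32 = −[(0.75)(-0.40) − (-0.25)(-0.40)] = 0.4000
  C_33 = (0.75)(0.75) − (-0.25)(-0.40) = 0.4625
det(I−A) = Σ_j (I−A)_1j·C_1j = (0.75)(0.6700) + (-0.25)(0.4000) + (-0.25)(0.0800) = 0.3825
adj(I−A) = Cᵀ =
  [ 0.6700   0.3000   0.2875]
  [ 0.4000   0.7500   0.4000]
  [ 0.0800   0.1500   0.4625]
(I − A)⁻¹ = adj(I−A) / det(I−A) ≈
  [   1.7516     0.7843     0.7516]
  [   1.0458     1.9608     1.0458]
  [   0.2092     0.3922     1.2092]
x = (I − A)⁻¹ d = adj(I−A)·d / det(I−A), with det(I−A) = 0.3825:
  x_1 = (0.6700·250 + 0.3000·110 + 0.2875·130) / 0.3825 = 237.875 / 0.3825 ≈ 621.90
  x_2 = (0.4000·250 + 0.7500·110 + 0.4000·130) / 0.3825 = 234.50 / 0.3825 ≈ 613.07
  x_3 = (0.0800·250 + 0.1500·110 + 0.4625·130) / 0.3825 = 96.625 / 0.3825 ≈ 252.61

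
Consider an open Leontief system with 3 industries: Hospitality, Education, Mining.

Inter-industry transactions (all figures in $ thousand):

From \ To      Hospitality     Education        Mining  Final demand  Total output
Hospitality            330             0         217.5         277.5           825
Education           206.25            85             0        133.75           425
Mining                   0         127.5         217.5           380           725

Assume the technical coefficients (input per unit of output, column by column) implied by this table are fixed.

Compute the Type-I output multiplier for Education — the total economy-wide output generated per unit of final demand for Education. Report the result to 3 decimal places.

m_2 = 2.201

Technical coefficients a_ij = z_ij / X_j:
  a_11 = 330/825 = 0.40, a_21 = 206.25/825 = 0.25, a_31 = 0/825 = 0.00
  a_12 = 0/425 = 0.00, a_22 = 85/425 = 0.20, a_32 = 127.5/425 = 0.30
  a_13 = 217.5/725 = 0.30, a_23 = 0/725 = 0.00, a_33 = 217.5/725 = 0.30
I − A =
  [   0.60     0.00    -0.30]
  [  -0.25     0.80     0.00]
  [   0.00    -0.30     0.70]
Cofactors of I−A, C_ij = (−1)^(i+j)·(minor ij) (rows/columns in the sector order above):
  C_11 = (0.80)(0.70) − (0.00)(-0.30) = 0.5600
  C_12 = −[(-0.25)(0.70) − (0.00)(0.00)] = 0.1750
  C_13 = (-0.25)(-0.30) − (0.80)(0.00) = 0.0750
  C_21 = −[(0.00)(0.70) − (-0.30)(-0.30)] = 0.0900
  C_22 = (0.60)(0.70) − (-0.30)(0.00) = 0.4200
  C_23 = −[(0.60)(-0.30) − (0.00)(0.00)] = 0.1800
  C_31 = (0.00)(0.00) − (-0.30)(0.80) = 0.2400
  C_32 = −[(0.60)(0.00) − (-0.30)(-0.25)] = 0.0750
  C_33 = (0.60)(0.80) − (0.00)(-0.25) = 0.4800
det(I−A) = Σ_j (I−A)_1j·C_1j = (0.60)(0.5600) + (0.00)(0.1750) + (-0.30)(0.0750) = 0.3135
adj(I−A) = Cᵀ =
  [ 0.5600   0.0900   0.2400]
  [ 0.1750   0.4200   0.0750]
  [ 0.0750   0.1800   0.4800]
(I − A)⁻¹ = adj(I−A) / det(I−A) ≈
  [   1.7863     0.2871     0.7656]
  [   0.5582     1.3397     0.2392]
  [   0.2392     0.5742     1.5311]
The output multiplier for sector j is the column-j sum of the Leontief inverse (I − A)⁻¹ = adj(I−A) / det(I−A).
Column 2 of adj(I−A): (0.0900, 0.4200, 0.1800); det(I−A) = 0.3135.
m_2 = (0.0900 + 0.4200 + 0.1800) / 0.3135 = 0.69 / 0.3135 ≈ 2.201.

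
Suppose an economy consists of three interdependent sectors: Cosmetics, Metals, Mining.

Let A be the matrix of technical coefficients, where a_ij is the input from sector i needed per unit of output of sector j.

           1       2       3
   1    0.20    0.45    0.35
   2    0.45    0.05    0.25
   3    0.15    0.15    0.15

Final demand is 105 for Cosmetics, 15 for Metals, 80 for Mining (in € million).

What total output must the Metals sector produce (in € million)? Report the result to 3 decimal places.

I − A =
  [   0.80    -0.45    -0.35]
  [  -0.45     0.95    -0.25]
  [  -0.15    -0.15     0.85]
Cofactors of I−A, C_ij = (−1)^(i+j)·(minor ij) (rows/columns in the sector order above):
  C_11 = (0.95)(0.85) − (-0.25)(-0.15) = 0.7700
  C_12 = −[(-0.45)(0.85) − (-0.25)(-0.15)] = 0.4200
  C_13 = (-0.45)(-0.15) − (0.95)(-0.15) = 0.2100
  C_21 = −[(-0.45)(0.85) − (-0.35)(-0.15)] = 0.4350
  C_22 = (0.80)(0.85) − (-0.35)(-0.15) = 0.6275
  C_23 = −[(0.80)(-0.15) − (-0.45)(-0.15)] = 0.1875
  C_31 = (-0.45)(-0.25) − (-0.35)(0.95) = 0.4450
  C_32 = −[(0.80)(-0.25) − (-0.35)(-0.45)] = 0.3575
  C_33 = (0.80)(0.95) − (-0.45)(-0.45) = 0.5575
det(I−A) = Σ_j (I−A)_1j·C_1j = (0.80)(0.7700) + (-0.45)(0.4200) + (-0.35)(0.2100) = 0.3535
adj(I−A) = Cᵀ =
  [ 0.7700   0.4350   0.4450]
  [ 0.4200   0.6275   0.3575]
  [ 0.2100   0.1875   0.5575]
(I − A)⁻¹ = adj(I−A) / det(I−A) ≈
  [   2.1782     1.2306     1.2588]
  [   1.1881     1.7751     1.0113]
  [   0.5941     0.5304     1.5771]
x = (I − A)⁻¹ d = adj(I−A)·d / det(I−A), with det(I−A) = 0.3535:
  x_1 = (0.7700·105 + 0.4350·15 + 0.4450·80) / 0.3535 = 122.975 / 0.3535 ≈ 347.878
  x_2 = (0.4200·105 + 0.6275·15 + 0.3575·80) / 0.3535 = 82.1125 / 0.3535 ≈ 232.284
  x_3 = (0.2100·105 + 0.1875·15 + 0.5575·80) / 0.3535 = 69.4625 / 0.3535 ≈ 196.499

x_2 = 232.284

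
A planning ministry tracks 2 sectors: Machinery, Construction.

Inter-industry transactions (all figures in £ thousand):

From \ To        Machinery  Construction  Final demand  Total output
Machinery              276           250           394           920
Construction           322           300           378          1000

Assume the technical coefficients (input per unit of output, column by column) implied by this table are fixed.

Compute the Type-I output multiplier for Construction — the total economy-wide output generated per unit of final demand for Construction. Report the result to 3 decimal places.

m_2 = 2.360

Technical coefficients a_ij = z_ij / X_j:
  a_11 = 276/920 = 0.30, a_21 = 322/920 = 0.35
  a_12 = 250/1000 = 0.25, a_22 = 300/1000 = 0.30
I − A =
  [   0.70    -0.25]
  [  -0.35     0.70]
det(I−A) = (0.70)(0.70) − (-0.25)(-0.35) = 0.4025
adj(I−A) = [[0.70, 0.25], [0.35, 0.70]]
(I − A)⁻¹ = adj(I−A) / det(I−A) ≈
  [   1.7391     0.6211]
  [   0.8696     1.7391]
The output multiplier for sector j is the column-j sum of the Leontief inverse (I − A)⁻¹ = adj(I−A) / det(I−A).
Column 2 of adj(I−A): (0.25, 0.70); det(I−A) = 0.4025.
m_2 = (0.25 + 0.70) / 0.4025 = 0.95 / 0.4025 ≈ 2.360.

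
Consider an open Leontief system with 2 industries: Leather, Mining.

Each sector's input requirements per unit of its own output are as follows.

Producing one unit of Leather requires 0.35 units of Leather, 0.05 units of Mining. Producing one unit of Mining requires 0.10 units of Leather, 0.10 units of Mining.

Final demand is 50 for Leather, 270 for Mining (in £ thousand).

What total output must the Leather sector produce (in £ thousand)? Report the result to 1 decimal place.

I − A =
  [   0.65    -0.10]
  [  -0.05     0.90]
det(I−A) = (0.65)(0.90) − (-0.10)(-0.05) = 0.5800
adj(I−A) = [[0.90, 0.10], [0.05, 0.65]]
(I − A)⁻¹ = adj(I−A) / det(I−A) ≈
  [   1.5517     0.1724]
  [   0.0862     1.1207]
x = (I − A)⁻¹ d = adj(I−A)·d / det(I−A), with det(I−A) = 0.5800:
  x_L = (0.90·50 + 0.10·270) / 0.5800 = 72.00 / 0.5800 ≈ 124.1
  x_M = (0.05·50 + 0.65·270) / 0.5800 = 178.00 / 0.5800 ≈ 306.9

x_L = 124.1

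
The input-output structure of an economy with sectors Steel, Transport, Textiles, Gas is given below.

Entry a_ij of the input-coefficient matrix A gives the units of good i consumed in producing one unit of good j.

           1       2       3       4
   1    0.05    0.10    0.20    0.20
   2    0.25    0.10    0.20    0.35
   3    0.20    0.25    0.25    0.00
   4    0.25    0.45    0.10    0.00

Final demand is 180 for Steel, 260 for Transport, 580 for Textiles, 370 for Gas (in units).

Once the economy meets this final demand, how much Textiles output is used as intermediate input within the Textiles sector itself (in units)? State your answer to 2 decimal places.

I − A =
  [   0.95    -0.10    -0.20    -0.20]
  [  -0.25     0.90    -0.20    -0.35]
  [  -0.20    -0.25     0.75     0.00]
  [  -0.25    -0.45    -0.10     1.00]
Compute the cofactors C_ij = (−1)^(i+j)·(3×3 minor ij) of I−A; the adjugate is their transpose:
adj(I−A) = Cᵀ =
  [ 0.498125   0.197500   0.208000   0.168750]
  [ 0.300125   0.631000   0.285750   0.280875]
  [ 0.232875   0.263000   0.604125   0.138625]
  [ 0.282875   0.359625   0.241000   0.522500]
det(I−A) = Σ_j (I−A)_1j·C_1j = (0.95)(0.498125) + (-0.10)(0.300125) + (-0.20)(0.232875) + (-0.20)(0.282875) = 0.34005625
(I − A)⁻¹ = adj(I−A) / det(I−A) ≈
  [   1.4648     0.5808     0.6117     0.4962]
  [   0.8826     1.8556     0.8403     0.8260]
  [   0.6848     0.7734     1.7765     0.4077]
  [   0.8318     1.0575     0.7087     1.5365]
First solve x = (I − A)⁻¹ d = adj(I−A)·d / det(I−A); in particular x_3 = (0.232875·180 + 0.263000·260 + 0.604125·580 + 0.138625·370) / 0.34005625 = 511.98125 / 0.34005625 ≈ 1505.5781.
Intermediate flow from 3 to 3: z_33 = a_33 · x_3 = 0.25 × 511.98125 / 0.34005625 = 127.9953125 / 0.34005625 ≈ 376.39.

z_33 = 376.39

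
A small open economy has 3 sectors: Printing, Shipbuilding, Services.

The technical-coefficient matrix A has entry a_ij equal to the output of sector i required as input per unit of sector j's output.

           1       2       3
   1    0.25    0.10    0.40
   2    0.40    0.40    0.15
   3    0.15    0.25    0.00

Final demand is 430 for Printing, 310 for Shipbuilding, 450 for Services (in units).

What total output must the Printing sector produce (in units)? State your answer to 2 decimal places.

I − A =
  [   0.75    -0.10    -0.40]
  [  -0.40     0.60    -0.15]
  [  -0.15    -0.25     1.00]
Cofactors of I−A, C_ij = (−1)^(i+j)·(minor ij) (rows/columns in the sector order above):
  C_11 = (0.60)(1.00) − (-0.15)(-0.25) = 0.5625
  C_12 = −[(-0.40)(1.00) − (-0.15)(-0.15)] = 0.4225
  C_13 = (-0.40)(-0.25) − (0.60)(-0.15) = 0.1900
  C_21 = −[(-0.10)(1.00) − (-0.40)(-0.25)] = 0.2000
  C_22 = (0.75)(1.00) − (-0.40)(-0.15) = 0.6900
  C_23 = −[(0.75)(-0.25) − (-0.10)(-0.15)] = 0.2025
  C_31 = (-0.10)(-0.15) − (-0.40)(0.60) = 0.2550
  C_32 = −[(0.75)(-0.15) − (-0.40)(-0.40)] = 0.2725
  C_33 = (0.75)(0.60) − (-0.10)(-0.40) = 0.4100
det(I−A) = Σ_j (I−A)_1j·C_1j = (0.75)(0.5625) + (-0.10)(0.4225) + (-0.40)(0.1900) = 0.303625
adj(I−A) = Cᵀ =
  [ 0.5625   0.2000   0.2550]
  [ 0.4225   0.6900   0.2725]
  [ 0.1900   0.2025   0.4100]
(I − A)⁻¹ = adj(I−A) / det(I−A) ≈
  [   1.8526     0.6587     0.8399]
  [   1.3915     2.2725     0.8975]
  [   0.6258     0.6669     1.3503]
x = (I − A)⁻¹ d = adj(I−A)·d / det(I−A), with det(I−A) = 0.303625:
  x_1 = (0.5625·430 + 0.2000·310 + 0.2550·450) / 0.303625 = 418.625 / 0.303625 ≈ 1378.76
  x_2 = (0.4225·430 + 0.6900·310 + 0.2725·450) / 0.303625 = 518.20 / 0.303625 ≈ 1706.71
  x_3 = (0.1900·430 + 0.2025·310 + 0.4100·450) / 0.303625 = 328.975 / 0.303625 ≈ 1083.49

x_1 = 1378.76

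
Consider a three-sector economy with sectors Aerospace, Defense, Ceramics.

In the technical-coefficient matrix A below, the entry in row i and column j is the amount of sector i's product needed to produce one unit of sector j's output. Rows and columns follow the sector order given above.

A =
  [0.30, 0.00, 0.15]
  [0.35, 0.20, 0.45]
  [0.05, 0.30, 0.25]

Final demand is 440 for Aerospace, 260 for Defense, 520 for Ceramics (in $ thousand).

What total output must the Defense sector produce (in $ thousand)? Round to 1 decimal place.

x_2 = 1484.9

I − A =
  [   0.70     0.00    -0.15]
  [  -0.35     0.80    -0.45]
  [  -0.05    -0.30     0.75]
Cofactors of I−A, C_ij = (−1)^(i+j)·(minor ij) (rows/columns in the sector order above):
  C_11 = (0.80)(0.75) − (-0.45)(-0.30) = 0.4650
  C_12 = −[(-0.35)(0.75) − (-0.45)(-0.05)] = 0.2850
  C_13 = (-0.35)(-0.30) − (0.80)(-0.05) = 0.1450
  C_21 = −[(0.00)(0.75) − (-0.15)(-0.30)] = 0.0450
  C_22 = (0.70)(0.75) − (-0.15)(-0.05) = 0.5175
  C_23 = −[(0.70)(-0.30) − (0.00)(-0.05)] = 0.2100
  C_31 = (0.00)(-0.45) − (-0.15)(0.80) = 0.1200
  C_32 = −[(0.70)(-0.45) − (-0.15)(-0.35)] = 0.3675
  C_33 = (0.70)(0.80) − (0.00)(-0.35) = 0.5600
det(I−A) = Σ_j (I−A)_1j·C_1j = (0.70)(0.4650) + (0.00)(0.2850) + (-0.15)(0.1450) = 0.30375
adj(I−A) = Cᵀ =
  [ 0.4650   0.0450   0.1200]
  [ 0.2850   0.5175   0.3675]
  [ 0.1450   0.2100   0.5600]
(I − A)⁻¹ = adj(I−A) / det(I−A) ≈
  [   1.5309     0.1481     0.3951]
  [   0.9383     1.7037     1.2099]
  [   0.4774     0.6914     1.8436]
x = (I − A)⁻¹ d = adj(I−A)·d / det(I−A), with det(I−A) = 0.30375:
  x_1 = (0.4650·440 + 0.0450·260 + 0.1200·520) / 0.30375 = 278.70 / 0.30375 ≈ 917.5
  x_2 = (0.2850·440 + 0.5175·260 + 0.3675·520) / 0.30375 = 451.05 / 0.30375 ≈ 1484.9
  x_3 = (0.1450·440 + 0.2100·260 + 0.5600·520) / 0.30375 = 409.60 / 0.30375 ≈ 1348.5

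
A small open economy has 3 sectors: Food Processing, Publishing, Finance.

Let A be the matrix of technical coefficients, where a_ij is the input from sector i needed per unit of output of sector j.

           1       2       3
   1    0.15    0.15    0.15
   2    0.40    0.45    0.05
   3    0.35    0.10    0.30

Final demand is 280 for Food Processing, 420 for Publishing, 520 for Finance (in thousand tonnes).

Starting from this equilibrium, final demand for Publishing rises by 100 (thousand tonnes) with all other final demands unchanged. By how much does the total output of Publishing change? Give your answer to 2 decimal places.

I − A =
  [   0.85    -0.15    -0.15]
  [  -0.40     0.55    -0.05]
  [  -0.35    -0.10     0.70]
Cofactors of I−A, C_ij = (−1)^(i+j)·(minor ij) (rows/columns in the sector order above):
  C_11 = (0.55)(0.70) − (-0.05)(-0.10) = 0.3800
  C_12 = −[(-0.40)(0.70) − (-0.05)(-0.35)] = 0.2975
  C_13 = (-0.40)(-0.10) − (0.55)(-0.35) = 0.2325
  C_21 = −[(-0.15)(0.70) − (-0.15)(-0.10)] = 0.1200
  C_22 = (0.85)(0.70) − (-0.15)(-0.35) = 0.5425
  C_23 = −[(0.85)(-0.10) − (-0.15)(-0.35)] = 0.1375
  C_31 = (-0.15)(-0.05) − (-0.15)(0.55) = 0.0900
  C_32 = −[(0.85)(-0.05) − (-0.15)(-0.40)] = 0.1025
  C_33 = (0.85)(0.55) − (-0.15)(-0.40) = 0.4075
det(I−A) = Σ_j (I−A)_1j·C_1j = (0.85)(0.3800) + (-0.15)(0.2975) + (-0.15)(0.2325) = 0.2435
adj(I−A) = Cᵀ =
  [ 0.3800   0.1200   0.0900]
  [ 0.2975   0.5425   0.1025]
  [ 0.2325   0.1375   0.4075]
(I − A)⁻¹ = adj(I−A) / det(I−A) ≈
  [   1.5606     0.4928     0.3696]
  [   1.2218     2.2279     0.4209]
  [   0.9548     0.5647     1.6735]
Δx = (I − A)⁻¹ Δd with Δd having +100 in the Publishing component and 0 elsewhere.
So Δx_2 = L_22 · (+100), where L_22 = adj(I−A)_22 / det(I−A) = 0.5425 / 0.2435.
Δx_2 = 0.5425 × (+100) / 0.2435 = 54.25 / 0.2435 ≈ 222.79.

Δx_2 = 222.79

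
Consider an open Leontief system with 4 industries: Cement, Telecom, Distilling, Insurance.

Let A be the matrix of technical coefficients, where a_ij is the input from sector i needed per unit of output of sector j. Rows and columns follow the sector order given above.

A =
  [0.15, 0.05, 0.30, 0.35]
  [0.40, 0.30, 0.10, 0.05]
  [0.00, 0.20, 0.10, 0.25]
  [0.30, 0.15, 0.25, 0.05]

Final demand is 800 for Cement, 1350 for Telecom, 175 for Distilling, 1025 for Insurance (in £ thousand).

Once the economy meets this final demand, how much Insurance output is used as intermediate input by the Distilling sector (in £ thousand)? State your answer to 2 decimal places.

z_ID = 525.94

I − A =
  [   0.85    -0.05    -0.30    -0.35]
  [  -0.40     0.70    -0.10    -0.05]
  [   0.00    -0.20     0.90    -0.25]
  [  -0.30    -0.15    -0.25     0.95]
Compute the cofactors C_ij = (−1)^(i+j)·(3×3 minor ij) of I−A; the adjugate is their transpose:
adj(I−A) = Cᵀ =
  [ 0.522750   0.172625   0.269125   0.272500]
  [ 0.338000   0.556625   0.234375   0.215500]
  [ 0.146500   0.176125   0.444625   0.180250]
  [ 0.257000   0.188750   0.239000   0.476500]
det(I−A) = Σ_j (I−A)_1j·C_1j = (0.85)(0.522750) + (-0.05)(0.338000) + (-0.30)(0.146500) + (-0.35)(0.257000) = 0.2935375
(I − A)⁻¹ = adj(I−A) / det(I−A) ≈
  [   1.7809     0.5881     0.9168     0.9283]
  [   1.1515     1.8963     0.7984     0.7341]
  [   0.4991     0.6000     1.5147     0.6141]
  [   0.8755     0.6430     0.8142     1.6233]
First solve x = (I − A)⁻¹ d = adj(I−A)·d / det(I−A); in particular x_D = (0.146500·800 + 0.176125·1350 + 0.444625·175 + 0.180250·1025) / 0.2935375 = 617.534375 / 0.2935375 ≈ 2103.7666.
Intermediate flow from I to D: z_ID = a_ID · x_D = 0.25 × 617.534375 / 0.2935375 = 154.38359375 / 0.2935375 ≈ 525.94.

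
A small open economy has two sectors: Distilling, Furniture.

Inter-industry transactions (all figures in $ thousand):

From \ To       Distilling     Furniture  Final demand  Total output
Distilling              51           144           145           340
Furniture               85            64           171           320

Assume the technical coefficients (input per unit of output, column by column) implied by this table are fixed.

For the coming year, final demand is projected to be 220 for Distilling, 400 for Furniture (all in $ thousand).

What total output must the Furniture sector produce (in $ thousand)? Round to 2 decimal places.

x_2 = 696.04

Technical coefficients a_ij = z_ij / X_j:
  a_11 = 51/340 = 0.15, a_21 = 85/340 = 0.25
  a_12 = 144/320 = 0.45, a_22 = 64/320 = 0.20
I − A =
  [   0.85    -0.45]
  [  -0.25     0.80]
det(I−A) = (0.85)(0.80) − (-0.45)(-0.25) = 0.5675
adj(I−A) = [[0.80, 0.45], [0.25, 0.85]]
(I − A)⁻¹ = adj(I−A) / det(I−A) ≈
  [   1.4097     0.7930]
  [   0.4405     1.4978]
x = (I − A)⁻¹ d = adj(I−A)·d / det(I−A), with det(I−A) = 0.5675:
  x_1 = (0.80·220 + 0.45·400) / 0.5675 = 356.00 / 0.5675 ≈ 627.31
  x_2 = (0.25·220 + 0.85·400) / 0.5675 = 395.00 / 0.5675 ≈ 696.04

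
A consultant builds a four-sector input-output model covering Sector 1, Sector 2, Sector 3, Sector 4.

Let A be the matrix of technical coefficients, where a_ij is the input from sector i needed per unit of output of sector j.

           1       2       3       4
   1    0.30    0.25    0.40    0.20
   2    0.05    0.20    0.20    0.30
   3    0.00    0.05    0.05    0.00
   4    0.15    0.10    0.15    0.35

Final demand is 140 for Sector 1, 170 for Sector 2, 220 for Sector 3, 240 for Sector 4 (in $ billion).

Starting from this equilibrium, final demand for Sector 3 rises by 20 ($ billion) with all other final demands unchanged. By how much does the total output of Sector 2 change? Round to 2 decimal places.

Δx_2 = 10.79

I − A =
  [   0.70    -0.25    -0.40    -0.20]
  [  -0.05     0.80    -0.20    -0.30]
  [   0.00    -0.05     0.95     0.00]
  [  -0.15    -0.10    -0.15     0.65]
Compute the cofactors C_ij = (−1)^(i+j)·(3×3 minor ij) of I−A; the adjugate is their transpose:
adj(I−A) = Cᵀ =
  [ 0.456750   0.187875   0.267750   0.227250]
  [ 0.073625   0.403750   0.149000   0.209000]
  [ 0.003875   0.021250   0.298625   0.011000]
  [ 0.117625   0.110375   0.153625   0.512125]
det(I−A) = Σ_j (I−A)_1j·C_1j = (0.70)(0.456750) + (-0.25)(0.073625) + (-0.40)(0.003875) + (-0.20)(0.117625) = 0.27624375
(I − A)⁻¹ = adj(I−A) / det(I−A) ≈
  [   1.6534     0.6801     0.9693     0.8226]
  [   0.2665     1.4616     0.5394     0.7566]
  [   0.0140     0.0769     1.0810     0.0398]
  [   0.4258     0.3996     0.5561     1.8539]
Δx = (I − A)⁻¹ Δd with Δd having +20 in the Sector 3 component and 0 elsewhere.
So Δx_2 = L_23 · (+20), where L_23 = adj(I−A)_23 / det(I−A) = 0.149000 / 0.27624375.
Δx_2 = 0.149000 × (+20) / 0.27624375 = 2.98 / 0.27624375 ≈ 10.79.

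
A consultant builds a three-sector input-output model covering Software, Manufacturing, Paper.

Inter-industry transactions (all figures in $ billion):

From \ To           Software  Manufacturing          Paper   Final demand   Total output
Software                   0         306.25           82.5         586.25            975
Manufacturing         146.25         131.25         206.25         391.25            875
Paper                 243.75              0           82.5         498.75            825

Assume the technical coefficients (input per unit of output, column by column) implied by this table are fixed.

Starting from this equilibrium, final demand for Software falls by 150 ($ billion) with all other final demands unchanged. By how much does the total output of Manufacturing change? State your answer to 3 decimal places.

Δx_M = -43.913

Technical coefficients a_ij = z_ij / X_j:
  a_SS = 0/975 = 0.00, a_MS = 146.25/975 = 0.15, a_PS = 243.75/975 = 0.25
  a_SM = 306.25/875 = 0.35, a_MM = 131.25/875 = 0.15, a_PM = 0/875 = 0.00
  a_SP = 82.5/825 = 0.10, a_MP = 206.25/825 = 0.25, a_PP = 82.5/825 = 0.10
I − A =
  [   1.00    -0.35    -0.10]
  [  -0.15     0.85    -0.25]
  [  -0.25     0.00     0.90]
Cofactors of I−A, C_ij = (−1)^(i+j)·(minor ij) (rows/columns in the sector order above):
  C_11 = (0.85)(0.90) − (-0.25)(0.00) = 0.7650
  C_12 = −[(-0.15)(0.90) − (-0.25)(-0.25)] = 0.1975
  C_13 = (-0.15)(0.00) − (0.85)(-0.25) = 0.2125
  C_21 = −[(-0.35)(0.90) − (-0.10)(0.00)] = 0.3150
  C_22 = (1.00)(0.90) − (-0.10)(-0.25) = 0.8750
  C_23 = −[(1.00)(0.00) − (-0.35)(-0.25)] = 0.0875
  C_31 = (-0.35)(-0.25) − (-0.10)(0.85) = 0.1725
  C_32 = −[(1.00)(-0.25) − (-0.10)(-0.15)] = 0.2650
  C_33 = (1.00)(0.85) − (-0.35)(-0.15) = 0.7975
det(I−A) = Σ_j (I−A)_1j·C_1j = (1.00)(0.7650) + (-0.35)(0.1975) + (-0.10)(0.2125) = 0.674625
adj(I−A) = Cᵀ =
  [ 0.7650   0.3150   0.1725]
  [ 0.1975   0.8750   0.2650]
  [ 0.2125   0.0875   0.7975]
(I − A)⁻¹ = adj(I−A) / det(I−A) ≈
  [   1.1340     0.4669     0.2557]
  [   0.2928     1.2970     0.3928]
  [   0.3150     0.1297     1.1821]
Δx = (I − A)⁻¹ Δd with Δd having -150 in the Software component and 0 elsewhere.
So Δx_M = L_MS · (-150), where L_MS = adj(I−A)_MS / det(I−A) = 0.1975 / 0.674625.
Δx_M = 0.1975 × (-150) / 0.674625 = -29.625 / 0.674625 ≈ -43.913.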